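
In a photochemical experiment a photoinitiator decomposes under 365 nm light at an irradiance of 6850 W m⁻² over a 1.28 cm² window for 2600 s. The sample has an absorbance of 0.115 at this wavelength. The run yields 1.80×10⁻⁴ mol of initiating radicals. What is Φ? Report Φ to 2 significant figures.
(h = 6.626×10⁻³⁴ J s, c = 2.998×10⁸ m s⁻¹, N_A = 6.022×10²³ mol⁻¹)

Photon energy at 365 nm: hc/λ = (6.626×10⁻³⁴)(2.998×10⁸)/(365×10⁻⁹) = 5.442×10⁻¹⁹ J.
Energy delivered: (6850 W m⁻²)(1.28×10⁻⁴ m²)(2600 s) = 2280 J.
Photons incident: 2280 / 5.442×10⁻¹⁹ = 4.190×10²¹, i.e. 4.190×10²¹/6.022×10²³ = 0.006958 mol.
Fraction absorbed: 1 − 10^(−0.115) = 0.2326.
Photons absorbed: 0.2326 × 0.006958 = 0.001618 mol.
Φ = 1.80×10⁻⁴ mol / 0.001618 mol photons = 0.11.

Φ = 0.11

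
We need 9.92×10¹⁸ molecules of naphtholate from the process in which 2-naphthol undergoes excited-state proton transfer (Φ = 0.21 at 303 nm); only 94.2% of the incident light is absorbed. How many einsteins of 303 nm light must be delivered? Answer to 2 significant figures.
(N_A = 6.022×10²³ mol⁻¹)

Product: 9.92×10¹⁸ / 6.022×10²³ = 1.647×10⁻⁵ mol.
Photons that must be absorbed: 1.647×10⁻⁵ / 0.21 = 7.843×10⁻⁵ mol.
Incident photons needed: 7.843×10⁻⁵ / 0.942 = 8.326×10⁻⁵ mol.

8.3×10⁻⁵ einstein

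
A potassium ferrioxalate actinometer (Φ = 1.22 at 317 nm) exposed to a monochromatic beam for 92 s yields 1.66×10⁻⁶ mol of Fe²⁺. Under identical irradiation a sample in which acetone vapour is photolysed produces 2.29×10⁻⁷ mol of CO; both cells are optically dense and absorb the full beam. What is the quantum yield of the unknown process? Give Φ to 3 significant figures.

Φ = 0.168

Photons absorbed by the actinometer: 1.66×10⁻⁶ / 1.22 = 1.361×10⁻⁶ mol.
Φ(unknown) = 2.29×10⁻⁷ / 1.361×10⁻⁶ = 0.168.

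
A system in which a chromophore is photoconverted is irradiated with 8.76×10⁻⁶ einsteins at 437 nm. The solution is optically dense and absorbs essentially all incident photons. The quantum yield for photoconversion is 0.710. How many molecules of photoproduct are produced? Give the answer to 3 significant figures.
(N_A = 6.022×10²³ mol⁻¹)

3.75×10¹⁸ molecules

Product: Φ × n_abs = 0.710 × 8.76×10⁻⁶ = 6.220×10⁻⁶ mol.
As a count: 6.220×10⁻⁶ × 6.022×10²³ = 3.75×10¹⁸.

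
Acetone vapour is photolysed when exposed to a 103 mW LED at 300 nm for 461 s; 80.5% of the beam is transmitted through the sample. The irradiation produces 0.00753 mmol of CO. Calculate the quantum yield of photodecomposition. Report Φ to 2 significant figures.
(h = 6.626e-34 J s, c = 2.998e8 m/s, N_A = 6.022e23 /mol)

Product: 0.00753 mmol = 7.53e-6 mol.
Photon energy at 300 nm: hc/λ = (6.626e-34)(2.998e8)/(300e-9) = 6.622e-19 J.
Energy delivered: (103 mW)(461 s) = 47.48 J.
Photons incident: 47.48 / 6.622e-19 = 7.170e19, i.e. 7.170e19/6.022e23 = 1.191e-4 mol.
Fraction absorbed: 1 − 80.5/100 = 0.1950.
Photons absorbed: 0.1950 × 1.191e-4 = 2.322e-5 mol.
Φ = 7.53e-6 mol / 2.322e-5 mol photons = 0.32.

Φ = 0.32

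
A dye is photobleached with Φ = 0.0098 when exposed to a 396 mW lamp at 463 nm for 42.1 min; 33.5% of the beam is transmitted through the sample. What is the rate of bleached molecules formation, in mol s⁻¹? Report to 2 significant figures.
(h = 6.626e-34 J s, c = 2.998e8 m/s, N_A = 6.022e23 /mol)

Photon energy at 463 nm: hc/λ = (6.626e-34)(2.998e8)/(463e-9) = 4.290e-19 J.
Energy delivered: (396 mW)(2526 s) = 1000 J.
Photons incident: 1000 / 4.290e-19 = 2.331e21, i.e. 2.331e21/6.022e23 = 0.003871 mol.
Fraction absorbed: 1 − 33.5/100 = 0.6650.
Photons absorbed: 0.6650 × 0.003871 = 0.002574 mol.
Product formed: 0.0098 × 0.002574 = 2.523e-5 mol.
Rate: 2.523e-5 / 2526 s = 1.0e-8 mol s⁻¹.

1.0e-8 mol s⁻¹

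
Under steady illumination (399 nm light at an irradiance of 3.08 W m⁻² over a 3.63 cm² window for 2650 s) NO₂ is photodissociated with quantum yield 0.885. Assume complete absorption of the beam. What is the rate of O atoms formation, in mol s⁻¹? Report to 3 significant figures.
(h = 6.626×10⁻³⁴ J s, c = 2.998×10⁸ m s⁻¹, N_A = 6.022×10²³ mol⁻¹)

3.30×10⁻⁹ mol s⁻¹

Photon energy at 399 nm: hc/λ = (6.626×10⁻³⁴)(2.998×10⁸)/(399×10⁻⁹) = 4.979×10⁻¹⁹ J.
Energy delivered: (3.08 W m⁻²)(3.63×10⁻⁴ m²)(2650 s) = 2.963 J.
Photons incident: 2.963 / 4.979×10⁻¹⁹ = 5.951×10¹⁸, i.e. 5.951×10¹⁸/6.022×10²³ = 9.882×10⁻⁶ mol.
Product formed: 0.885 × 9.882×10⁻⁶ = 8.746×10⁻⁶ mol.
Rate: 8.746×10⁻⁶ / 2650 s = 3.30×10⁻⁹ mol s⁻¹.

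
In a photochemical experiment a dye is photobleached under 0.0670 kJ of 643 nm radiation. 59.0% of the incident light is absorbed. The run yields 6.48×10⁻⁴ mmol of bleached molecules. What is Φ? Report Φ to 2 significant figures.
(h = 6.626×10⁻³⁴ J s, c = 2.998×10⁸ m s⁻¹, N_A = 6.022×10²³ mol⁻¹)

Φ = 0.0030

Product: 6.48×10⁻⁴ mmol = 6.48×10⁻⁷ mol.
Photon energy at 643 nm: hc/λ = (6.626×10⁻³⁴)(2.998×10⁸)/(643×10⁻⁹) = 3.089×10⁻¹⁹ J.
Incident energy: 0.0670 kJ = 67.0 J.
Photons incident: 67.0 / 3.089×10⁻¹⁹ = 2.169×10²⁰, i.e. 2.169×10²⁰/6.022×10²³ = 3.602×10⁻⁴ mol.
Photons absorbed: 0.590 × 3.602×10⁻⁴ = 2.125×10⁻⁴ mol.
Φ = 6.48×10⁻⁷ mol / 2.125×10⁻⁴ mol photons = 0.0030.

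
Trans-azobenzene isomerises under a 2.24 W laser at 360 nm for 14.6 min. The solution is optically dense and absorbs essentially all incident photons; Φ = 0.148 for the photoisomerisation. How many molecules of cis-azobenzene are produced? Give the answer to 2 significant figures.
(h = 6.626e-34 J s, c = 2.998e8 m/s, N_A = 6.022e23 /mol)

Photon energy at 360 nm: hc/λ = (6.626e-34)(2.998e8)/(360e-9) = 5.518e-19 J.
Energy delivered: (2.24 W)(876 s) = 1962 J.
Photons incident: 1962 / 5.518e-19 = 3.556e21, i.e. 3.556e21/6.022e23 = 0.005905 mol.
Product: Φ × n_abs = 0.148 × 0.005905 = 8.739e-4 mol.
As a count: 8.739e-4 × 6.022e23 = 5.3e20.

5.3e20 molecules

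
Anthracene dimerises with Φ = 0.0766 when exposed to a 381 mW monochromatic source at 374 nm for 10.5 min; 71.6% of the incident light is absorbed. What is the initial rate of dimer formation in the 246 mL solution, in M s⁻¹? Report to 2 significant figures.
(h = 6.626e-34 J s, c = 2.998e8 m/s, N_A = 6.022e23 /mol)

Photon energy at 374 nm: hc/λ = (6.626e-34)(2.998e8)/(374e-9) = 5.311e-19 J.
Energy delivered: (381 mW)(630 s) = 240.0 J.
Photons incident: 240.0 / 5.311e-19 = 4.519e20, i.e. 4.519e20/6.022e23 = 7.504e-4 mol.
Photons absorbed: 0.716 × 7.504e-4 = 5.373e-4 mol.
Product formed: 0.0766 × 5.373e-4 = 4.116e-5 mol.
Rate: 4.116e-5 mol / (630 s × 0.246 L) = 2.7e-7 M s⁻¹.

2.7e-7 M s⁻¹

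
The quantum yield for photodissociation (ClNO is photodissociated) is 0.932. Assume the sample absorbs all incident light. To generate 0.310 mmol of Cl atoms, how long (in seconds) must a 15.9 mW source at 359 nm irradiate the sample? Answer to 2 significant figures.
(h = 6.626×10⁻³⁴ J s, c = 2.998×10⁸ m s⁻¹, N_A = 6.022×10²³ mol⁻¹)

Product: 0.310 mmol = 3.10×10⁻⁴ mol.
Photons that must be absorbed: 3.10×10⁻⁴ / 0.932 = 3.326×10⁻⁴ mol.
Photon energy: hc/λ = 5.533×10⁻¹⁹ J; per mole, 3.332×10⁵ J mol⁻¹.
Energy required: 3.326×10⁻⁴ × 3.332×10⁵ = 110.8 J.
Time: 110.8 J / 0.0159 W = 7000 s.

t ≈ 7000 s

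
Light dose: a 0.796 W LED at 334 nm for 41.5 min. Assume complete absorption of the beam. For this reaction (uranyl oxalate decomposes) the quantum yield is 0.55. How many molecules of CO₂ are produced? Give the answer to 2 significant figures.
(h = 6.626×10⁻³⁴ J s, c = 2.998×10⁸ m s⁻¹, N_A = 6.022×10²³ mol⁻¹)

1.8×10²¹ molecules

Photon energy at 334 nm: hc/λ = (6.626×10⁻³⁴)(2.998×10⁸)/(334×10⁻⁹) = 5.948×10⁻¹⁹ J.
Energy delivered: (0.796 W)(2490 s) = 1982 J.
Photons incident: 1982 / 5.948×10⁻¹⁹ = 3.332×10²¹, i.e. 3.332×10²¹/6.022×10²³ = 0.005533 mol.
Product: Φ × n_abs = 0.55 × 0.005533 = 0.003043 mol.
As a count: 0.003043 × 6.022×10²³ = 1.8×10²¹.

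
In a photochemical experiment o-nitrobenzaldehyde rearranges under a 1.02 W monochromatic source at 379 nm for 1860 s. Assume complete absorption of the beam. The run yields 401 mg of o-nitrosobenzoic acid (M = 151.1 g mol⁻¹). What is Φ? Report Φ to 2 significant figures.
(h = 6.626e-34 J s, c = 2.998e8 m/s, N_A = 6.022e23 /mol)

Product: 401 mg / 151.1 g mol⁻¹ = 0.002654 mol.
Photon energy at 379 nm: hc/λ = (6.626e-34)(2.998e8)/(379e-9) = 5.241e-19 J.
Energy delivered: (1.02 W)(1860 s) = 1897 J.
Photons incident: 1897 / 5.241e-19 = 3.620e21, i.e. 3.620e21/6.022e23 = 0.006011 mol.
Φ = 0.002654 mol / 0.006011 mol photons = 0.44.

Φ = 0.44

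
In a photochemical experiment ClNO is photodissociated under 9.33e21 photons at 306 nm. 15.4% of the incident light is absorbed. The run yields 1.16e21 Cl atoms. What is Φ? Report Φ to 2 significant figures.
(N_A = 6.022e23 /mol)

Φ = 0.81

Product: 1.16e21 / 6.022e23 = 0.001926 mol.
Moles of photons: 9.33e21 / 6.022e23 = 0.01549 mol.
Photons absorbed: 0.154 × 0.01549 = 0.002385 mol.
Φ = 0.001926 mol / 0.002385 mol photons = 0.81.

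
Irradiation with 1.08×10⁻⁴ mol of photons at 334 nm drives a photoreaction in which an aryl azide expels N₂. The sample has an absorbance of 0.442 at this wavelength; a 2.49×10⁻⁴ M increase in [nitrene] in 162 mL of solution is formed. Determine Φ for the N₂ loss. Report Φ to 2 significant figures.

Φ = 0.58

Product: (2.49×10⁻⁴ M)(0.162 L) = 4.034×10⁻⁵ mol.
Fraction absorbed: 1 − 10^(−0.442) = 0.6386.
Photons absorbed: 0.6386 × 1.08×10⁻⁴ = 6.897×10⁻⁵ mol.
Φ = 4.034×10⁻⁵ mol / 6.897×10⁻⁵ mol photons = 0.58.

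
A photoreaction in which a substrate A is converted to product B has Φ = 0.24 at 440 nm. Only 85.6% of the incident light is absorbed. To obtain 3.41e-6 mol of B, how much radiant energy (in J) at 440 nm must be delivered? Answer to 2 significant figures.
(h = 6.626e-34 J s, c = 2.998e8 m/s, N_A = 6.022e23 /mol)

4.5 J

Photons that must be absorbed: 3.41e-6 / 0.24 = 1.421e-5 mol.
Incident photons needed: 1.421e-5 / 0.856 = 1.660e-5 mol.
Photon energy: hc/λ = 4.515e-19 J; per mole, 2.719e5 J mol⁻¹.
Energy required: 1.660e-5 × 2.719e5 = 4.5 J.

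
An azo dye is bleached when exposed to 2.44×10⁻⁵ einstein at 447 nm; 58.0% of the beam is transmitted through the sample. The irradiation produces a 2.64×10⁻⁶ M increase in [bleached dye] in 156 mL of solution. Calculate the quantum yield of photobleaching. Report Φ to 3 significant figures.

Φ = 0.0402

Product: (2.64×10⁻⁶ M)(0.156 L) = 4.118×10⁻⁷ mol.
Fraction absorbed: 1 − 58.0/100 = 0.4200.
Photons absorbed: 0.4200 × 2.44×10⁻⁵ = 1.025×10⁻⁵ mol.
Φ = 4.118×10⁻⁷ mol / 1.025×10⁻⁵ mol photons = 0.0402.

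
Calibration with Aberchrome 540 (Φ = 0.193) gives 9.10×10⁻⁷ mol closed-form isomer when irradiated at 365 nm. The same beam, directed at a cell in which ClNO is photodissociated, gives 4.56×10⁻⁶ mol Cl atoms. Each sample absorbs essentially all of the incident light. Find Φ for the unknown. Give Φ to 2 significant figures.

Photons absorbed by the actinometer: 9.10×10⁻⁷ / 0.193 = 4.715×10⁻⁶ mol.
Φ(unknown) = 4.56×10⁻⁶ / 4.715×10⁻⁶ = 0.97.

Φ = 0.97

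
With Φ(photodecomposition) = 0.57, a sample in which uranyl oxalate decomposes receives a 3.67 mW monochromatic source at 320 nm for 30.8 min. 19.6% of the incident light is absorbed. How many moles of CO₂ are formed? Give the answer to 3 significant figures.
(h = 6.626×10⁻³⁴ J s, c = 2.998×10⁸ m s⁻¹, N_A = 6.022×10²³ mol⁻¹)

2.03×10⁻⁶ mol

Photon energy at 320 nm: hc/λ = (6.626×10⁻³⁴)(2.998×10⁸)/(320×10⁻⁹) = 6.208×10⁻¹⁹ J.
Energy delivered: (3.67 mW)(1848 s) = 6.782 J.
Photons incident: 6.782 / 6.208×10⁻¹⁹ = 1.092×10¹⁹, i.e. 1.092×10¹⁹/6.022×10²³ = 1.813×10⁻⁵ mol.
Photons absorbed: 0.196 × 1.813×10⁻⁵ = 3.553×10⁻⁶ mol.
Product: Φ × n_abs = 0.57 × 3.553×10⁻⁶ = 2.025×10⁻⁶ mol.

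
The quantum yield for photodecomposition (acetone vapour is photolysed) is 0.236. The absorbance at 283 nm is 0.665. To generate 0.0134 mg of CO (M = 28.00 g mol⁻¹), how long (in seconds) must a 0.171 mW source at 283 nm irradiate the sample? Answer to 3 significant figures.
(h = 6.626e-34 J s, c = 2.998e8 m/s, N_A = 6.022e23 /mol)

Product: 0.0134 mg / 28.00 g mol⁻¹ = 4.786e-7 mol.
Photons that must be absorbed: 4.786e-7 / 0.236 = 2.028e-6 mol.
Fraction absorbed: 1 − 10^(−0.665) = 0.7837.
Incident photons needed: 2.028e-6 / 0.7837 = 2.588e-6 mol.
Photon energy: hc/λ = 7.019e-19 J; per mole, 4.227e5 J mol⁻¹.
Energy required: 2.588e-6 × 4.227e5 = 1.094 J.
Time: 1.094 J / 0.000171 W = 6400 s.

t ≈ 6400 s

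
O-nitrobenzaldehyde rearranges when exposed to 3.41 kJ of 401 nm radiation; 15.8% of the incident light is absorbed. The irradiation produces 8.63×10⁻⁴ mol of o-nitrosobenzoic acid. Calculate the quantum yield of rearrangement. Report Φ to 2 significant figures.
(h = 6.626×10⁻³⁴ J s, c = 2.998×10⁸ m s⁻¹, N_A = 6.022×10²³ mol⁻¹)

Photon energy at 401 nm: hc/λ = (6.626×10⁻³⁴)(2.998×10⁸)/(401×10⁻⁹) = 4.954×10⁻¹⁹ J.
Incident energy: 3.41 kJ = 3410 J.
Photons incident: 3410 / 4.954×10⁻¹⁹ = 6.883×10²¹, i.e. 6.883×10²¹/6.022×10²³ = 0.01143 mol.
Photons absorbed: 0.158 × 0.01143 = 0.001806 mol.
Φ = 8.63×10⁻⁴ mol / 0.001806 mol photons = 0.48.

Φ = 0.48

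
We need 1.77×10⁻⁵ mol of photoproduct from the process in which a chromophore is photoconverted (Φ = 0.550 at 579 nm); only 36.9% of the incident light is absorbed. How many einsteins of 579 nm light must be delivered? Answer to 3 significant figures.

Photons that must be absorbed: 1.77×10⁻⁵ / 0.550 = 3.218×10⁻⁵ mol.
Incident photons needed: 3.218×10⁻⁵ / 0.369 = 8.721×10⁻⁵ mol.

8.72×10⁻⁵ einstein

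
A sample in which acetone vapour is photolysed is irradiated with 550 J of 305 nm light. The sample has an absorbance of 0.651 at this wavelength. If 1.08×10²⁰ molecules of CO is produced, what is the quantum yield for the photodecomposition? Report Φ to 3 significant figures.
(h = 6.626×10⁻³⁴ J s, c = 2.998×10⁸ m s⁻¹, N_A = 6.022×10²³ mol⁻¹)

Φ = 0.165

Product: 1.08×10²⁰ / 6.022×10²³ = 1.793×10⁻⁴ mol.
Photon energy at 305 nm: hc/λ = (6.626×10⁻³⁴)(2.998×10⁸)/(305×10⁻⁹) = 6.513×10⁻¹⁹ J.
Photons incident: 550 / 6.513×10⁻¹⁹ = 8.445×10²⁰, i.e. 8.445×10²⁰/6.022×10²³ = 0.001402 mol.
Fraction absorbed: 1 − 10^(−0.651) = 0.7766.
Photons absorbed: 0.7766 × 0.001402 = 0.001089 mol.
Φ = 1.793×10⁻⁴ mol / 0.001089 mol photons = 0.165.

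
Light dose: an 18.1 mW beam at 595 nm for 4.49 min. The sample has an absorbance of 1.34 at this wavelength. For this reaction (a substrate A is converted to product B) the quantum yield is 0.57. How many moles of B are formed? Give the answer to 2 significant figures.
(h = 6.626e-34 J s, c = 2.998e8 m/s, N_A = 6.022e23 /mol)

Photon energy at 595 nm: hc/λ = (6.626e-34)(2.998e8)/(595e-9) = 3.339e-19 J.
Energy delivered: (18.1 mW)(269.4 s) = 4.876 J.
Photons incident: 4.876 / 3.339e-19 = 1.460e19, i.e. 1.460e19/6.022e23 = 2.424e-5 mol.
Fraction absorbed: 1 − 10^(−1.34) = 0.9543.
Photons absorbed: 0.9543 × 2.424e-5 = 2.313e-5 mol.
Product: Φ × n_abs = 0.57 × 2.313e-5 = 1.318e-5 mol.

1.3e-5 mol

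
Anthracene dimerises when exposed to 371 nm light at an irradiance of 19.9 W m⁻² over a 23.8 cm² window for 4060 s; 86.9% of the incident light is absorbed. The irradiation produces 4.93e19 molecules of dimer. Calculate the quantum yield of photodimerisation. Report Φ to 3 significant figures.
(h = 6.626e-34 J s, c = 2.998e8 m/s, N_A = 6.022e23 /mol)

Product: 4.93e19 / 6.022e23 = 8.187e-5 mol.
Photon energy at 371 nm: hc/λ = (6.626e-34)(2.998e8)/(371e-9) = 5.354e-19 J.
Energy delivered: (19.9 W m⁻²)(23.8e-4 m²)(4060 s) = 192.3 J.
Photons incident: 192.3 / 5.354e-19 = 3.592e20, i.e. 3.592e20/6.022e23 = 5.965e-4 mol.
Photons absorbed: 0.869 × 5.965e-4 = 5.184e-4 mol.
Φ = 8.187e-5 mol / 5.184e-4 mol photons = 0.158.

Φ = 0.158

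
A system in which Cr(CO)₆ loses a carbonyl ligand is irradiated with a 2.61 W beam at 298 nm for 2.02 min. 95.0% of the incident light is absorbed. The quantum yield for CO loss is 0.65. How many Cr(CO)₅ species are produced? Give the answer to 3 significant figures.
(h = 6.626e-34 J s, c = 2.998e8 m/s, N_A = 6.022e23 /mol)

2.93e20 species

Photon energy at 298 nm: hc/λ = (6.626e-34)(2.998e8)/(298e-9) = 6.666e-19 J.
Energy delivered: (2.61 W)(121.2 s) = 316.3 J.
Photons incident: 316.3 / 6.666e-19 = 4.745e20, i.e. 4.745e20/6.022e23 = 7.879e-4 mol.
Photons absorbed: 0.950 × 7.879e-4 = 7.485e-4 mol.
Product: Φ × n_abs = 0.65 × 7.485e-4 = 4.865e-4 mol.
As a count: 4.865e-4 × 6.022e23 = 2.93e20.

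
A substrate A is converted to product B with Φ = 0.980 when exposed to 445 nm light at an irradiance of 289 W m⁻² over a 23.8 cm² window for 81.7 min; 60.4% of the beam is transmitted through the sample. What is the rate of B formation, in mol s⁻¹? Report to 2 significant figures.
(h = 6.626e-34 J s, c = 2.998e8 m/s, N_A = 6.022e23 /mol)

Photon energy at 445 nm: hc/λ = (6.626e-34)(2.998e8)/(445e-9) = 4.464e-19 J.
Energy delivered: (289 W m⁻²)(23.8e-4 m²)(4902 s) = 3372 J.
Photons incident: 3372 / 4.464e-19 = 7.554e21, i.e. 7.554e21/6.022e23 = 0.01254 mol.
Fraction absorbed: 1 − 60.4/100 = 0.3960.
Photons absorbed: 0.3960 × 0.01254 = 0.004966 mol.
Product formed: 0.980 × 0.004966 = 0.004867 mol.
Rate: 0.004867 / 4902 s = 9.9e-7 mol s⁻¹.

9.9e-7 mol s⁻¹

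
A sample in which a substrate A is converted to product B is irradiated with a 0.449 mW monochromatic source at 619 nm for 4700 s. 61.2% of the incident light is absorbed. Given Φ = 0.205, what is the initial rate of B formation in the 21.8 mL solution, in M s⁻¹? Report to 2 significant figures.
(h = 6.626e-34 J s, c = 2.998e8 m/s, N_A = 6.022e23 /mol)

1.3e-8 M s⁻¹

Photon energy at 619 nm: hc/λ = (6.626e-34)(2.998e8)/(619e-9) = 3.209e-19 J.
Energy delivered: (0.449 mW)(4700 s) = 2.110 J.
Photons incident: 2.110 / 3.209e-19 = 6.575e18, i.e. 6.575e18/6.022e23 = 1.092e-5 mol.
Photons absorbed: 0.612 × 1.092e-5 = 6.683e-6 mol.
Product formed: 0.205 × 6.683e-6 = 1.370e-6 mol.
Rate: 1.370e-6 mol / (4700 s × 0.0218 L) = 1.3e-8 M s⁻¹.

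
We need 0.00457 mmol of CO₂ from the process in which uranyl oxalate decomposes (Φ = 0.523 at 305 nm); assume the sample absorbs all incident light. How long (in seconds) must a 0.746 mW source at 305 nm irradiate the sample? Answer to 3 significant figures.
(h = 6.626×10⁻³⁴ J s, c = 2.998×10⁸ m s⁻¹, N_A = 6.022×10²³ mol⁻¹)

Product: 0.00457 mmol = 4.57×10⁻⁶ mol.
Photons that must be absorbed: 4.57×10⁻⁶ / 0.523 = 8.738×10⁻⁶ mol.
Photon energy: hc/λ = 6.513×10⁻¹⁹ J; per mole, 3.922×10⁵ J mol⁻¹.
Energy required: 8.738×10⁻⁶ × 3.922×10⁵ = 3.427 J.
Time: 3.427 J / 0.000746 W = 4590 s.

t ≈ 4590 s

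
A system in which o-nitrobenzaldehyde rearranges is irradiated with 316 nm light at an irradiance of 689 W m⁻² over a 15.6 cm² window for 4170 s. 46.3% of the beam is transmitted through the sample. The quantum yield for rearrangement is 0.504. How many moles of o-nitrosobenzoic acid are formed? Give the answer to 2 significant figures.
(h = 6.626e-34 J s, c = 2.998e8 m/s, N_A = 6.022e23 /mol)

Photon energy at 316 nm: hc/λ = (6.626e-34)(2.998e8)/(316e-9) = 6.286e-19 J.
Energy delivered: (689 W m⁻²)(15.6e-4 m²)(4170 s) = 4482 J.
Photons incident: 4482 / 6.286e-19 = 7.130e21, i.e. 7.130e21/6.022e23 = 0.01184 mol.
Fraction absorbed: 1 − 46.3/100 = 0.5370.
Photons absorbed: 0.5370 × 0.01184 = 0.006358 mol.
Product: Φ × n_abs = 0.504 × 0.006358 = 0.003204 mol.

0.0032 mol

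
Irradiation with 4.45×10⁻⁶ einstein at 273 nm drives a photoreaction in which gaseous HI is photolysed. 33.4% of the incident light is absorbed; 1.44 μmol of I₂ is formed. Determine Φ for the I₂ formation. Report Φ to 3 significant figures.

Product: 1.44 μmol = 1.44×10⁻⁶ mol.
Photons absorbed: 0.334 × 4.45×10⁻⁶ = 1.486×10⁻⁶ mol.
Φ = 1.44×10⁻⁶ mol / 1.486×10⁻⁶ mol photons = 0.969.

Φ = 0.969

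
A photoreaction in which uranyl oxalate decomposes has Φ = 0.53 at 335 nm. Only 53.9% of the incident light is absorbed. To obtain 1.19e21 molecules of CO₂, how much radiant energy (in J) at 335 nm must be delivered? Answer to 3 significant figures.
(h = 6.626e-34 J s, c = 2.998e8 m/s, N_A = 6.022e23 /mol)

2470 J

Product: 1.19e21 / 6.022e23 = 0.001976 mol.
Photons that must be absorbed: 0.001976 / 0.53 = 0.003728 mol.
Incident photons needed: 0.003728 / 0.539 = 0.006917 mol.
Photon energy: hc/λ = 5.930e-19 J; per mole, 3.571e5 J mol⁻¹.
Energy required: 0.006917 × 3.571e5 = 2470 J.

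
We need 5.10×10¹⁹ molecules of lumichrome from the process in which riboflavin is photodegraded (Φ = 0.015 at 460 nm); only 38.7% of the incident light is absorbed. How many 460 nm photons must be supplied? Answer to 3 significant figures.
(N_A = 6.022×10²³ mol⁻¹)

8.79×10²¹ photons

Product: 5.10×10¹⁹ / 6.022×10²³ = 8.469×10⁻⁵ mol.
Photons that must be absorbed: 8.469×10⁻⁵ / 0.015 = 0.005646 mol.
Incident photons needed: 0.005646 / 0.387 = 0.01459 mol.
Photon count: 0.01459 × 6.022×10²³ = 8.79×10²¹.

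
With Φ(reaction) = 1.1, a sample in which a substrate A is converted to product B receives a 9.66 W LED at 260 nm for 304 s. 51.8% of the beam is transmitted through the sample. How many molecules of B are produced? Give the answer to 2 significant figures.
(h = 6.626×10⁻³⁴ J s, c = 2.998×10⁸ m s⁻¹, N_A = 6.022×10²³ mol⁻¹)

Photon energy at 260 nm: hc/λ = (6.626×10⁻³⁴)(2.998×10⁸)/(260×10⁻⁹) = 7.640×10⁻¹⁹ J.
Energy delivered: (9.66 W)(304 s) = 2937 J.
Photons incident: 2937 / 7.640×10⁻¹⁹ = 3.844×10²¹, i.e. 3.844×10²¹/6.022×10²³ = 0.006383 mol.
Fraction absorbed: 1 − 51.8/100 = 0.4820.
Photons absorbed: 0.4820 × 0.006383 = 0.003077 mol.
Product: Φ × n_abs = 1.1 × 0.003077 = 0.003385 mol.
As a count: 0.003385 × 6.022×10²³ = 2.0×10²¹.

2.0×10²¹ molecules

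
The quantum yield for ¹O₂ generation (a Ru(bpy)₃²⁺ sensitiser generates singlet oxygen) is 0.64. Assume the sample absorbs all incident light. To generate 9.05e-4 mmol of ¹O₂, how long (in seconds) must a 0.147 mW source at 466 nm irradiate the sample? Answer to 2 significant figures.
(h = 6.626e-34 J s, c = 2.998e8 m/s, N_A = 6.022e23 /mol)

Product: 9.05e-4 mmol = 9.05e-7 mol.
Photons that must be absorbed: 9.05e-7 / 0.64 = 1.414e-6 mol.
Photon energy: hc/λ = 4.263e-19 J; per mole, 2.567e5 J mol⁻¹.
Energy required: 1.414e-6 × 2.567e5 = 0.3630 J.
Time: 0.3630 J / 0.000147 W = 2500 s.

t ≈ 2500 s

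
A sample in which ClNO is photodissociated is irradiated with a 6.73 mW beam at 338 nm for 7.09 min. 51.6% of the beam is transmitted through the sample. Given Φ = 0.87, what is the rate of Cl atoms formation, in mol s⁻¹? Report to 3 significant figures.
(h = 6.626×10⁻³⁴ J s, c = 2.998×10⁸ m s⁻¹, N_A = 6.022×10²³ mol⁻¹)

8.01×10⁻⁹ mol s⁻¹

Photon energy at 338 nm: hc/λ = (6.626×10⁻³⁴)(2.998×10⁸)/(338×10⁻⁹) = 5.877×10⁻¹⁹ J.
Energy delivered: (6.73 mW)(425.4 s) = 2.863 J.
Photons incident: 2.863 / 5.877×10⁻¹⁹ = 4.872×10¹⁸, i.e. 4.872×10¹⁸/6.022×10²³ = 8.090×10⁻⁶ mol.
Fraction absorbed: 1 − 51.6/100 = 0.4840.
Photons absorbed: 0.4840 × 8.090×10⁻⁶ = 3.916×10⁻⁶ mol.
Product formed: 0.87 × 3.916×10⁻⁶ = 3.407×10⁻⁶ mol.
Rate: 3.407×10⁻⁶ / 425.4 s = 8.01×10⁻⁹ mol s⁻¹.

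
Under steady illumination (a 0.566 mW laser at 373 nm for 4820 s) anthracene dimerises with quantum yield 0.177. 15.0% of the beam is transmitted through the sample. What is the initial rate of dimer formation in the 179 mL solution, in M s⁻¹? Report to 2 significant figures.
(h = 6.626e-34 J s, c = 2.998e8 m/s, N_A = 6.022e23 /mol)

Photon energy at 373 nm: hc/λ = (6.626e-34)(2.998e8)/(373e-9) = 5.326e-19 J.
Energy delivered: (0.566 mW)(4820 s) = 2.728 J.
Photons incident: 2.728 / 5.326e-19 = 5.122e18, i.e. 5.122e18/6.022e23 = 8.505e-6 mol.
Fraction absorbed: 1 − 15.0/100 = 0.8500.
Photons absorbed: 0.8500 × 8.505e-6 = 7.229e-6 mol.
Product formed: 0.177 × 7.229e-6 = 1.280e-6 mol.
Rate: 1.280e-6 mol / (4820 s × 0.179 L) = 1.5e-9 M s⁻¹.

1.5e-9 M s⁻¹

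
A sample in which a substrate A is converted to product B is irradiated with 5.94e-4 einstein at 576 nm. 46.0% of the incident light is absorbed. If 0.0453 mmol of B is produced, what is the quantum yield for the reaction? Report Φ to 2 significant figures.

Φ = 0.17

Product: 0.0453 mmol = 4.53e-5 mol.
Photons absorbed: 0.460 × 5.94e-4 = 2.732e-4 mol.
Φ = 4.53e-5 mol / 2.732e-4 mol photons = 0.17.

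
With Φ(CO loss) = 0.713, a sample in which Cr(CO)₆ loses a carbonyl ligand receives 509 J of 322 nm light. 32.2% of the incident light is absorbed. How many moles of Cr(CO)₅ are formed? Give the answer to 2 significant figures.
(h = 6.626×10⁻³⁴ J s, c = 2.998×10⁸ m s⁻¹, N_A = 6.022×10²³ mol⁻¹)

Photon energy at 322 nm: hc/λ = (6.626×10⁻³⁴)(2.998×10⁸)/(322×10⁻⁹) = 6.169×10⁻¹⁹ J.
Photons incident: 509 / 6.169×10⁻¹⁹ = 8.251×10²⁰, i.e. 8.251×10²⁰/6.022×10²³ = 0.001370 mol.
Photons absorbed: 0.322 × 0.001370 = 4.411×10⁻⁴ mol.
Product: Φ × n_abs = 0.713 × 4.411×10⁻⁴ = 3.145×10⁻⁴ mol.

3.1×10⁻⁴ mol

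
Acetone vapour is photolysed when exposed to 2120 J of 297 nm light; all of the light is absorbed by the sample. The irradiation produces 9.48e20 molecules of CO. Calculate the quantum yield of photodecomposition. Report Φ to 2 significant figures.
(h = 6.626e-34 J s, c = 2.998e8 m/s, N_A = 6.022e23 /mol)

Φ = 0.30

Product: 9.48e20 / 6.022e23 = 0.001574 mol.
Photon energy at 297 nm: hc/λ = (6.626e-34)(2.998e8)/(297e-9) = 6.688e-19 J.
Photons incident: 2120 / 6.688e-19 = 3.170e21, i.e. 3.170e21/6.022e23 = 0.005264 mol.
Φ = 0.001574 mol / 0.005264 mol photons = 0.30.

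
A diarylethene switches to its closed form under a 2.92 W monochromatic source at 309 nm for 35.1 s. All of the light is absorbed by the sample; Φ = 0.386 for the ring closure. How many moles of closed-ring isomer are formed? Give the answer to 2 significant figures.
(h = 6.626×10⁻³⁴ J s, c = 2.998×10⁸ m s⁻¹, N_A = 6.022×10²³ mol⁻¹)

1.0×10⁻⁴ mol

Photon energy at 309 nm: hc/λ = (6.626×10⁻³⁴)(2.998×10⁸)/(309×10⁻⁹) = 6.429×10⁻¹⁹ J.
Energy delivered: (2.92 W)(35.1 s) = 102.5 J.
Photons incident: 102.5 / 6.429×10⁻¹⁹ = 1.594×10²⁰, i.e. 1.594×10²⁰/6.022×10²³ = 2.647×10⁻⁴ mol.
Product: Φ × n_abs = 0.386 × 2.647×10⁻⁴ = 1.022×10⁻⁴ mol.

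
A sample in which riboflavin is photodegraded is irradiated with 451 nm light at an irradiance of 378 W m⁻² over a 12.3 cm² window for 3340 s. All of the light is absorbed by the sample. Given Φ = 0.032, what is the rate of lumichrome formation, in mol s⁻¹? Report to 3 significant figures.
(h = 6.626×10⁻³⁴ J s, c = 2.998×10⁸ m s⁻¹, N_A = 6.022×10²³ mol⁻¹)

5.61×10⁻⁸ mol s⁻¹

Photon energy at 451 nm: hc/λ = (6.626×10⁻³⁴)(2.998×10⁸)/(451×10⁻⁹) = 4.405×10⁻¹⁹ J.
Energy delivered: (378 W m⁻²)(12.3×10⁻⁴ m²)(3340 s) = 1553 J.
Photons incident: 1553 / 4.405×10⁻¹⁹ = 3.526×10²¹, i.e. 3.526×10²¹/6.022×10²³ = 0.005855 mol.
Product formed: 0.032 × 0.005855 = 1.874×10⁻⁴ mol.
Rate: 1.874×10⁻⁴ / 3340 s = 5.61×10⁻⁸ mol s⁻¹.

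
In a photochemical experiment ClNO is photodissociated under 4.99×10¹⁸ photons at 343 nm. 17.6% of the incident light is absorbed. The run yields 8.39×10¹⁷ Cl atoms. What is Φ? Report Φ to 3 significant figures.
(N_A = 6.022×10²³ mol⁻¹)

Φ = 0.955

Product: 8.39×10¹⁷ / 6.022×10²³ = 1.393×10⁻⁶ mol.
Moles of photons: 4.99×10¹⁸ / 6.022×10²³ = 8.286×10⁻⁶ mol.
Photons absorbed: 0.176 × 8.286×10⁻⁶ = 1.458×10⁻⁶ mol.
Φ = 1.393×10⁻⁶ mol / 1.458×10⁻⁶ mol photons = 0.955.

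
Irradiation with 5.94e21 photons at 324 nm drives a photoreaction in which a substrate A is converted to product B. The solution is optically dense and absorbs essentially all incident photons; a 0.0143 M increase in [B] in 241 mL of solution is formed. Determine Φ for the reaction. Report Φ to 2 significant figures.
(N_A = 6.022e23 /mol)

Product: (0.0143 M)(0.241 L) = 0.003446 mol.
Moles of photons: 5.94e21 / 6.022e23 = 0.009864 mol.
Φ = 0.003446 mol / 0.009864 mol photons = 0.35.

Φ = 0.35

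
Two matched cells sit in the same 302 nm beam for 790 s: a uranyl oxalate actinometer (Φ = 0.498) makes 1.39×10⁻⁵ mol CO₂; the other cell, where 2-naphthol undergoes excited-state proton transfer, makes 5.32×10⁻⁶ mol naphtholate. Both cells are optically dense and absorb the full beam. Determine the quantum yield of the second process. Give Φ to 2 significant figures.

Photons absorbed by the actinometer: 1.39×10⁻⁵ / 0.498 = 2.791×10⁻⁵ mol.
Φ(unknown) = 5.32×10⁻⁶ / 2.791×10⁻⁵ = 0.19.

Φ = 0.19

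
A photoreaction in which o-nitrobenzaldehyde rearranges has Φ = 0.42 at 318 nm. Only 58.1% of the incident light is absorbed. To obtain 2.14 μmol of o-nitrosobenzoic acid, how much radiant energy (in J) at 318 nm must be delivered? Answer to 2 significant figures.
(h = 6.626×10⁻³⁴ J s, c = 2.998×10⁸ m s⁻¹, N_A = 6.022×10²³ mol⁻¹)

Product: 2.14 μmol = 2.14×10⁻⁶ mol.
Photons that must be absorbed: 2.14×10⁻⁶ / 0.42 = 5.095×10⁻⁶ mol.
Incident photons needed: 5.095×10⁻⁶ / 0.581 = 8.769×10⁻⁶ mol.
Photon energy: hc/λ = 6.247×10⁻¹⁹ J; per mole, 3.762×10⁵ J mol⁻¹.
Energy required: 8.769×10⁻⁶ × 3.762×10⁵ = 3.3 J.

3.3 J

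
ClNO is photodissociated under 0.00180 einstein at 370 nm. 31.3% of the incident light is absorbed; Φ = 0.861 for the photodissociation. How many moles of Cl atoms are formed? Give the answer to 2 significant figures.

Photons absorbed: 0.313 × 0.00180 = 5.634×10⁻⁴ mol.
Product: Φ × n_abs = 0.861 × 5.634×10⁻⁴ = 4.851×10⁻⁴ mol.

4.9×10⁻⁴ mol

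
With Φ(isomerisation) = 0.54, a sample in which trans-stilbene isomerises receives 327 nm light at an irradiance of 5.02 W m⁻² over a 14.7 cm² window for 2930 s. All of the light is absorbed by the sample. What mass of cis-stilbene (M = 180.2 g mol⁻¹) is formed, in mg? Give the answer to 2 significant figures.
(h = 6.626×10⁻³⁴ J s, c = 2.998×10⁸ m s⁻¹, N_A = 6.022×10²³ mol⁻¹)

5.8 mg

Photon energy at 327 nm: hc/λ = (6.626×10⁻³⁴)(2.998×10⁸)/(327×10⁻⁹) = 6.075×10⁻¹⁹ J.
Energy delivered: (5.02 W m⁻²)(14.7×10⁻⁴ m²)(2930 s) = 21.62 J.
Photons incident: 21.62 / 6.075×10⁻¹⁹ = 3.559×10¹⁹, i.e. 3.559×10¹⁹/6.022×10²³ = 5.910×10⁻⁵ mol.
Product: Φ × n_abs = 0.54 × 5.910×10⁻⁵ = 3.191×10⁻⁵ mol.
Mass: 3.191×10⁻⁵ × 180.2 = 0.005750 g = 5.8 mg.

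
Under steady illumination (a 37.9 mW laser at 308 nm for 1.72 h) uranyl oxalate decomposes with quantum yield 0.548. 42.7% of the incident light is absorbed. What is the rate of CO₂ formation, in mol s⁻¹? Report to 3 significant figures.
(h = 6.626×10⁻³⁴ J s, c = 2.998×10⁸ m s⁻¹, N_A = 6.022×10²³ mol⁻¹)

2.28×10⁻⁸ mol s⁻¹

Photon energy at 308 nm: hc/λ = (6.626×10⁻³⁴)(2.998×10⁸)/(308×10⁻⁹) = 6.450×10⁻¹⁹ J.
Energy delivered: (37.9 mW)(6192 s) = 234.7 J.
Photons incident: 234.7 / 6.450×10⁻¹⁹ = 3.639×10²⁰, i.e. 3.639×10²⁰/6.022×10²³ = 6.043×10⁻⁴ mol.
Photons absorbed: 0.427 × 6.043×10⁻⁴ = 2.580×10⁻⁴ mol.
Product formed: 0.548 × 2.580×10⁻⁴ = 1.414×10⁻⁴ mol.
Rate: 1.414×10⁻⁴ / 6192 s = 2.28×10⁻⁸ mol s⁻¹.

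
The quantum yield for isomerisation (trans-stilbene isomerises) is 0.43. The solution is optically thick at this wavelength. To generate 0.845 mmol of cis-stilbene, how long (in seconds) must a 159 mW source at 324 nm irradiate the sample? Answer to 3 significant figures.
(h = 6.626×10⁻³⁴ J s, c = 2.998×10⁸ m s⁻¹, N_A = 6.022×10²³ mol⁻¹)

Product: 0.845 mmol = 8.45×10⁻⁴ mol.
Photons that must be absorbed: 8.45×10⁻⁴ / 0.43 = 0.001965 mol.
Photon energy: hc/λ = 6.131×10⁻¹⁹ J; per mole, 3.692×10⁵ J mol⁻¹.
Energy required: 0.001965 × 3.692×10⁵ = 725.5 J.
Time: 725.5 J / 0.159 W = 4560 s.

t ≈ 4560 s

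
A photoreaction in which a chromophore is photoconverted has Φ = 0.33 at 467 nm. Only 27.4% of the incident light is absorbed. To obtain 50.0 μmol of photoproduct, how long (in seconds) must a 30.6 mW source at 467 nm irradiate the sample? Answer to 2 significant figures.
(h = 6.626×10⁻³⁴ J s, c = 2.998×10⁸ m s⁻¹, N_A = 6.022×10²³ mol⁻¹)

Product: 50.0 μmol = 5.00×10⁻⁵ mol.
Photons that must be absorbed: 5.00×10⁻⁵ / 0.33 = 1.515×10⁻⁴ mol.
Incident photons needed: 1.515×10⁻⁴ / 0.274 = 5.529×10⁻⁴ mol.
Photon energy: hc/λ = 4.254×10⁻¹⁹ J; per mole, 2.562×10⁵ J mol⁻¹.
Energy required: 5.529×10⁻⁴ × 2.562×10⁵ = 141.7 J.
Time: 141.7 J / 0.0306 W = 4600 s.

t ≈ 4600 s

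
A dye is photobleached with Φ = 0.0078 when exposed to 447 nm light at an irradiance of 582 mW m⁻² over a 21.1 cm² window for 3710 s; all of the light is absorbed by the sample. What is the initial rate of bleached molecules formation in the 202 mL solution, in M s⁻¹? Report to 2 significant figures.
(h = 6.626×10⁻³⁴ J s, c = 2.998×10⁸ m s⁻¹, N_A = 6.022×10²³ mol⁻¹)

Photon energy at 447 nm: hc/λ = (6.626×10⁻³⁴)(2.998×10⁸)/(447×10⁻⁹) = 4.444×10⁻¹⁹ J.
Energy delivered: (582 mW m⁻²)(21.1×10⁻⁴ m²)(3710 s) = 4.556 J.
Photons incident: 4.556 / 4.444×10⁻¹⁹ = 1.025×10¹⁹, i.e. 1.025×10¹⁹/6.022×10²³ = 1.702×10⁻⁵ mol.
Product formed: 0.0078 × 1.702×10⁻⁵ = 1.328×10⁻⁷ mol.
Rate: 1.328×10⁻⁷ mol / (3710 s × 0.202 L) = 1.8×10⁻¹⁰ M s⁻¹.

1.8×10⁻¹⁰ M s⁻¹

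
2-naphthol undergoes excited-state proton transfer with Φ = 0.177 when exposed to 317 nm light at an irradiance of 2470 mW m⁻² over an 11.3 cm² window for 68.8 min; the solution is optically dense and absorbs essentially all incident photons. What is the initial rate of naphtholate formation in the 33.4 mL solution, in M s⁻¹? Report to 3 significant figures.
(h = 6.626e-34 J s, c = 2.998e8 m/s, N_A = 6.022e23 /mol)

Photon energy at 317 nm: hc/λ = (6.626e-34)(2.998e8)/(317e-9) = 6.266e-19 J.
Energy delivered: (2470 mW m⁻²)(11.3e-4 m²)(4128 s) = 11.52 J.
Photons incident: 11.52 / 6.266e-19 = 1.838e19, i.e. 1.838e19/6.022e23 = 3.052e-5 mol.
Product formed: 0.177 × 3.052e-5 = 5.402e-6 mol.
Rate: 5.402e-6 mol / (4128 s × 0.0334 L) = 3.92e-8 M s⁻¹.

3.92e-8 M s⁻¹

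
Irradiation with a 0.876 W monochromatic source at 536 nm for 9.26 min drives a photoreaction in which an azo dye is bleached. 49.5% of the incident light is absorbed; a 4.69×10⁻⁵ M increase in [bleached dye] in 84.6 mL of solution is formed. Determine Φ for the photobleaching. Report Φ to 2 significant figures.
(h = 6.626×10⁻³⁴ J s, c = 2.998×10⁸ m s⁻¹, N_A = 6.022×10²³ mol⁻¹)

Product: (4.69×10⁻⁵ M)(0.0846 L) = 3.968×10⁻⁶ mol.
Photon energy at 536 nm: hc/λ = (6.626×10⁻³⁴)(2.998×10⁸)/(536×10⁻⁹) = 3.706×10⁻¹⁹ J.
Energy delivered: (0.876 W)(555.6 s) = 486.7 J.
Photons incident: 486.7 / 3.706×10⁻¹⁹ = 1.313×10²¹, i.e. 1.313×10²¹/6.022×10²³ = 0.002180 mol.
Photons absorbed: 0.495 × 0.002180 = 0.001079 mol.
Φ = 3.968×10⁻⁶ mol / 0.001079 mol photons = 0.0037.

Φ = 0.0037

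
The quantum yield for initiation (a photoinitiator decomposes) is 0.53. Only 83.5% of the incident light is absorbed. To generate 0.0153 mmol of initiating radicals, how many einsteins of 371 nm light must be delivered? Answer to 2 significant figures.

Product: 0.0153 mmol = 1.53×10⁻⁵ mol.
Photons that must be absorbed: 1.53×10⁻⁵ / 0.53 = 2.887×10⁻⁵ mol.
Incident photons needed: 2.887×10⁻⁵ / 0.835 = 3.457×10⁻⁵ mol.

3.5×10⁻⁵ einstein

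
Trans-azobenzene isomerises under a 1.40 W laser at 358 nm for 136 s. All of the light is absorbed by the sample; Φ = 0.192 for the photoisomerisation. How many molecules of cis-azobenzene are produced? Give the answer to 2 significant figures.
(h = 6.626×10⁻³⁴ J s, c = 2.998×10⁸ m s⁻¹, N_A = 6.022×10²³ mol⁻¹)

6.6×10¹⁹ molecules

Photon energy at 358 nm: hc/λ = (6.626×10⁻³⁴)(2.998×10⁸)/(358×10⁻⁹) = 5.549×10⁻¹⁹ J.
Energy delivered: (1.40 W)(136 s) = 190.4 J.
Photons incident: 190.4 / 5.549×10⁻¹⁹ = 3.431×10²⁰, i.e. 3.431×10²⁰/6.022×10²³ = 5.697×10⁻⁴ mol.
Product: Φ × n_abs = 0.192 × 5.697×10⁻⁴ = 1.094×10⁻⁴ mol.
As a count: 1.094×10⁻⁴ × 6.022×10²³ = 6.6×10¹⁹.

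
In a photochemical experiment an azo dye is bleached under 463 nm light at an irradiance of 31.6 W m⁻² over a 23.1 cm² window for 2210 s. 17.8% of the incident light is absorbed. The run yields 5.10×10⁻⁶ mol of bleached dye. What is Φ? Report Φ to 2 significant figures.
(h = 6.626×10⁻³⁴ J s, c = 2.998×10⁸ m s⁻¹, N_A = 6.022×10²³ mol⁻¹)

Φ = 0.046

Photon energy at 463 nm: hc/λ = (6.626×10⁻³⁴)(2.998×10⁸)/(463×10⁻⁹) = 4.290×10⁻¹⁹ J.
Energy delivered: (31.6 W m⁻²)(23.1×10⁻⁴ m²)(2210 s) = 161.3 J.
Photons incident: 161.3 / 4.290×10⁻¹⁹ = 3.760×10²⁰, i.e. 3.760×10²⁰/6.022×10²³ = 6.244×10⁻⁴ mol.
Photons absorbed: 0.178 × 6.244×10⁻⁴ = 1.111×10⁻⁴ mol.
Φ = 5.10×10⁻⁶ mol / 1.111×10⁻⁴ mol photons = 0.046.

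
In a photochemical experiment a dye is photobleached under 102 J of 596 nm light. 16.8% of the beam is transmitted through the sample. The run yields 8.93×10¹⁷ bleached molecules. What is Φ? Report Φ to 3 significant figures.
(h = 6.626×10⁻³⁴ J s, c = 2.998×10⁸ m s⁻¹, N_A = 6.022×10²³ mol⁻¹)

Product: 8.93×10¹⁷ / 6.022×10²³ = 1.483×10⁻⁶ mol.
Photon energy at 596 nm: hc/λ = (6.626×10⁻³⁴)(2.998×10⁸)/(596×10⁻⁹) = 3.333×10⁻¹⁹ J.
Photons incident: 102 / 3.333×10⁻¹⁹ = 3.060×10²⁰, i.e. 3.060×10²⁰/6.022×10²³ = 5.081×10⁻⁴ mol.
Fraction absorbed: 1 − 16.8/100 = 0.8320.
Photons absorbed: 0.8320 × 5.081×10⁻⁴ = 4.227×10⁻⁴ mol.
Φ = 1.483×10⁻⁶ mol / 4.227×10⁻⁴ mol photons = 0.00351.

Φ = 0.00351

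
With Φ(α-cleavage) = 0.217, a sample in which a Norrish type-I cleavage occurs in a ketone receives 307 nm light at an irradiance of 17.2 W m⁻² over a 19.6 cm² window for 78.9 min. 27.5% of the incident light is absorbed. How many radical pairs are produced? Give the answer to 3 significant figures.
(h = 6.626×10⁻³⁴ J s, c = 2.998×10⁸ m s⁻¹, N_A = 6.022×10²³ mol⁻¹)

Photon energy at 307 nm: hc/λ = (6.626×10⁻³⁴)(2.998×10⁸)/(307×10⁻⁹) = 6.471×10⁻¹⁹ J.
Energy delivered: (17.2 W m⁻²)(19.6×10⁻⁴ m²)(4734 s) = 159.6 J.
Photons incident: 159.6 / 6.471×10⁻¹⁹ = 2.466×10²⁰, i.e. 2.466×10²⁰/6.022×10²³ = 4.095×10⁻⁴ mol.
Photons absorbed: 0.275 × 4.095×10⁻⁴ = 1.126×10⁻⁴ mol.
Product: Φ × n_abs = 0.217 × 1.126×10⁻⁴ = 2.443×10⁻⁵ mol.
As a count: 2.443×10⁻⁵ × 6.022×10²³ = 1.47×10¹⁹.

1.47×10¹⁹ radical pairs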